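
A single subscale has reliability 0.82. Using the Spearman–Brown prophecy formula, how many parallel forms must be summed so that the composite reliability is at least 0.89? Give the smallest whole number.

k ≥ ρ*(1−ρ₁)/(ρ₁(1−ρ*)) = 0.89·0.18 / (0.82·0.11) = 1.776.
Smallest integer k = 2.

2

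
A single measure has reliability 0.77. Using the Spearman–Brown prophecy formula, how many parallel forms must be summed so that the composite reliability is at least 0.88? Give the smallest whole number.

k ≥ ρ*(1−ρ₁)/(ρ₁(1−ρ*)) = 0.88·0.23 / (0.77·0.12) = 2.190.
Smallest integer k = 3.

3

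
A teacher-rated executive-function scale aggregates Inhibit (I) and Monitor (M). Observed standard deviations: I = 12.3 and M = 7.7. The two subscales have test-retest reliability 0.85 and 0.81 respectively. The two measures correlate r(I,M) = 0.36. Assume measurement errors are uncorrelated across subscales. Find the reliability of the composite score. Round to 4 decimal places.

0.8782

Var(I+M) = 12.3² + 7.7² + 2·[12.3·7.7·0.36] = 210.58 + 68.1912 = 278.771.
With uncorrelated errors the cross-covariances are all true-score covariance, so they carry over unchanged; only the diagonal terms shrink to ρᵢσᵢ².
True-score variance = [12.3²·0.85 + 7.7²·0.81] + 68.1912 = 176.621 + 68.1912 = 244.813.
Reliability = 244.813 / 278.771 = 0.8782.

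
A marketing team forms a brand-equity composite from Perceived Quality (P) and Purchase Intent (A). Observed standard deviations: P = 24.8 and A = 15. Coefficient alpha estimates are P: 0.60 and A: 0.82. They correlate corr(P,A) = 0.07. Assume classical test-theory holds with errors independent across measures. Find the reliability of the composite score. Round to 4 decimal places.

0.6788

Var(P+A) = 24.8² + 15² + 2·[24.8·15·0.07] = 840.04 + 52.08 = 892.12.
With uncorrelated errors the cross-covariances are all true-score covariance, so they carry over unchanged; only the diagonal terms shrink to ρᵢσᵢ².
True-score variance = [24.8²·0.60 + 15²·0.82] + 52.08 = 553.524 + 52.08 = 605.604.
Reliability = 605.604 / 892.12 = 0.6788.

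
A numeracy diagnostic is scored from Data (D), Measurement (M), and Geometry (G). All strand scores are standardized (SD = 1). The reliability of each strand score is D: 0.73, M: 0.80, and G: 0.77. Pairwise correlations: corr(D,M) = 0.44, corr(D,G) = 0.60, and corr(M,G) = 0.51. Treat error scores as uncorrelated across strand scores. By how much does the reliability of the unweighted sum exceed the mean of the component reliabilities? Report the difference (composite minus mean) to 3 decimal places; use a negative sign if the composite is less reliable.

Var(sum) = 3 + 3.1 = 6.1; true-score variance = 2.3 + 3.1 = 5.4; composite reliability = 0.8852.
Mean component reliability = 0.7667.
Difference = 0.8852 − 0.7667 = 0.119.

0.119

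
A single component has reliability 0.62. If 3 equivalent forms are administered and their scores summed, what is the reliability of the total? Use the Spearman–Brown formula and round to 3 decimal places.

0.830

ρ_k = kρ / (1 + (k−1)ρ) = 3·0.62 / (1 + 2·0.62) = 1.860 / 2.240 = 0.830.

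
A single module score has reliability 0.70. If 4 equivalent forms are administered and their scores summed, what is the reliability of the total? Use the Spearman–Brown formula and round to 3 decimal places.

ρ_k = kρ / (1 + (k−1)ρ) = 4·0.70 / (1 + 3·0.70) = 2.800 / 3.100 = 0.903.

0.903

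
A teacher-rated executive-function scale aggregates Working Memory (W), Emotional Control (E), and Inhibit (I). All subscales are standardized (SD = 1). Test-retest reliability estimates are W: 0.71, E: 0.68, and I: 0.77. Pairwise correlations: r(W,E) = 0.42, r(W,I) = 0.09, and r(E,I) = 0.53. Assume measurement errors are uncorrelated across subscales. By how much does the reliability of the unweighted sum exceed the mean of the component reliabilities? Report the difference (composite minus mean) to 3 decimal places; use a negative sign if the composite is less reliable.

0.115

Var(sum) = 3 + 2.08 = 5.08; true-score variance = 2.16 + 2.08 = 4.24; composite reliability = 0.8346.
Mean component reliability = 0.7200.
Difference = 0.8346 − 0.7200 = 0.115.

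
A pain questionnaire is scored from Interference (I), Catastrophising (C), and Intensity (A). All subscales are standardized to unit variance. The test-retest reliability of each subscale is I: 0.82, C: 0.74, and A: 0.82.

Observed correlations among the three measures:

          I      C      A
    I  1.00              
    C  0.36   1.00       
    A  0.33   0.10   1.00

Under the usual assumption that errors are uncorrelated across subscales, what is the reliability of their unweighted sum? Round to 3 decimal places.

0.865

Var(I+C+A) = 3 + 2·[0.36 + 0.33 + 0.10] = 3 + 1.58 = 4.58.
Under uncorrelated errors the observed covariances equal the true-score covariances, so only the own-variance terms attenuate.
True-score variance = [0.82 + 0.74 + 0.82] + 1.58 = 2.38 + 1.58 = 3.96.
Reliability = 3.96 / 4.58 = 0.865.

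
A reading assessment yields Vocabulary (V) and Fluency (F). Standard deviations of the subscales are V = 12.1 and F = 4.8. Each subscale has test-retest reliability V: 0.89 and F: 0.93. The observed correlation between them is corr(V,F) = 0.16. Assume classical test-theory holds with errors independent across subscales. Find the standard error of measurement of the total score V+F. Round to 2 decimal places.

4.21

Var(total) = 169.45 + 18.5856 = 188.036.
True-score variance = 151.732 + 18.5856 = 170.318, so reliability = 0.9058.
Error variance = 188.036 − 170.318 = 17.7179; SEM = √17.7179 = 4.21.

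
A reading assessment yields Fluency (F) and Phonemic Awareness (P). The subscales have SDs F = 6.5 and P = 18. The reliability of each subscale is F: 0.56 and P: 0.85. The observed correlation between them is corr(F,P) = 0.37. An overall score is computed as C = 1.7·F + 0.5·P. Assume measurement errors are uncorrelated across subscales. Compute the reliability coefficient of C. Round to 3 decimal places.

0.762

Var(C) = 1.7²·6.5² + 0.5²·18² + 2·[0.85·6.5·18·0.37] = 203.102 + 73.593 = 276.695.
With uncorrelated errors the cross-covariances are all true-score covariance, so they carry over unchanged; only the diagonal terms shrink to ρᵢσᵢ².
True-score variance = [1.7²·6.5²·0.56 + 0.5²·18²·0.85] + 73.593 = 137.227 + 73.593 = 210.82.
Reliability = 210.82 / 276.695 = 0.762.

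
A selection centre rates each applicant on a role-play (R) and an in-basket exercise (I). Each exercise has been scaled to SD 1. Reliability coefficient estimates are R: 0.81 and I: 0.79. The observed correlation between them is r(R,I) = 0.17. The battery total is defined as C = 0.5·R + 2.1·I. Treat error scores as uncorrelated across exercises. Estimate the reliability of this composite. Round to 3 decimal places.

Var(C) = 0.5² + 2.1² + 2·[1.05·0.17] = 4.66 + 0.357 = 5.017.
With uncorrelated errors the cross-covariances are all true-score covariance, so they carry over unchanged; only the diagonal terms shrink to ρᵢσᵢ².
True-score variance = [0.5²·0.81 + 2.1²·0.79] + 0.357 = 3.6864 + 0.357 = 4.0434.
Reliability = 4.0434 / 5.017 = 0.806.

0.806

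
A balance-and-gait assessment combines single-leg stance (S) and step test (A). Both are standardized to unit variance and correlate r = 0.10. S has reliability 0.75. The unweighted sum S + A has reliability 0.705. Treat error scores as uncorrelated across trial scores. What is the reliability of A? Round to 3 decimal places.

0.601

Var(S+A) = 2 + 2·0.10 = 2.200.
True-score variance = ρ_S + ρ_A + 2·0.10, so 0.705 = (0.75 + ρ_A + 0.20) / 2.200.
ρ_A = 0.705·2.200 − 0.75 − 0.20 = 0.601.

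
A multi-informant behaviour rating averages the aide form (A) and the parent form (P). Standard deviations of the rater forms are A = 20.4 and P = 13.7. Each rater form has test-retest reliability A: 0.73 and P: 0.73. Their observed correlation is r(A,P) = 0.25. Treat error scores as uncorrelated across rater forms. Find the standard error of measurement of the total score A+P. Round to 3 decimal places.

Var(total) = 603.85 + 139.74 = 743.59.
True-score variance = 440.81 + 139.74 = 580.55, so reliability = 0.7807.
Error variance = 743.59 − 580.55 = 163.039; SEM = √163.039 = 12.769.

12.769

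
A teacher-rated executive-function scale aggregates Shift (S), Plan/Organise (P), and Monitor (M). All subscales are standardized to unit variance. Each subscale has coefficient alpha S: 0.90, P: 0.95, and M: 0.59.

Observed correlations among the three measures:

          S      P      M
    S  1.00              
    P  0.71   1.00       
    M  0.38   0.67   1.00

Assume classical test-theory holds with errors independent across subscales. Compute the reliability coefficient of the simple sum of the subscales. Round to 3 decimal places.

Var(S+P+M) = 3 + 2·[0.71 + 0.38 + 0.67] = 3 + 3.52 = 6.52.
Because errors are independent across components, Cov(Tᵢ,Tⱼ) = Cov(Xᵢ,Xⱼ); the off-diagonal part of the true-score variance is the same as above.
True-score variance = [0.90 + 0.95 + 0.59] + 3.52 = 2.44 + 3.52 = 5.96.
Reliability = 5.96 / 6.52 = 0.914.

0.914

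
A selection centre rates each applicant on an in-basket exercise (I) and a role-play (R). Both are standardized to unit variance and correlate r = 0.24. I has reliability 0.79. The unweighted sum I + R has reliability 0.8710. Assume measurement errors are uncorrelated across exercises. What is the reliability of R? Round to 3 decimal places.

0.890

Var(I+R) = 2 + 2·0.24 = 2.480.
True-score variance = ρ_I + ρ_R + 2·0.24, so 0.8710 = (0.79 + ρ_R + 0.48) / 2.480.
ρ_R = 0.8710·2.480 − 0.79 − 0.48 = 0.890.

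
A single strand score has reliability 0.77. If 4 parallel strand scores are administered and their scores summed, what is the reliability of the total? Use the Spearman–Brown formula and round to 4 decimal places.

0.9305

ρ_k = kρ / (1 + (k−1)ρ) = 4·0.77 / (1 + 3·0.77) = 3.080 / 3.310 = 0.9305.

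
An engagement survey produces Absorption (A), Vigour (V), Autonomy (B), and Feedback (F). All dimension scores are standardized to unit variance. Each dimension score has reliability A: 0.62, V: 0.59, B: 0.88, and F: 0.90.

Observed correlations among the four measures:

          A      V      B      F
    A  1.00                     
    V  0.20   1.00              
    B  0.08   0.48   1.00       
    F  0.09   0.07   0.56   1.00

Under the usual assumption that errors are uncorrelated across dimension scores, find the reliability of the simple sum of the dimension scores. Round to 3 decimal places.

0.855

Var(A+V+B+F) = 4 + 2·[0.20 + 0.08 + 0.09 + 0.48 + 0.07 + 0.56] = 4 + 2.96 = 6.96.
Under uncorrelated errors the observed covariances equal the true-score covariances, so only the own-variance terms attenuate.
True-score variance = [0.62 + 0.59 + 0.88 + 0.90] + 2.96 = 2.99 + 2.96 = 5.95.
Reliability = 5.95 / 6.96 = 0.855.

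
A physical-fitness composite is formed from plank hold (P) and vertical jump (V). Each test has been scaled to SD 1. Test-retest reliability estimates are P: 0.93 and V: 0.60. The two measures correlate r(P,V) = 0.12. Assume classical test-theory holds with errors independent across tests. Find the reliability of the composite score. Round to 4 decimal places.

0.7902

Var(P+V) = 2 + 2·[0.12] = 2 + 0.24 = 2.24.
With uncorrelated errors the cross-covariances are all true-score covariance, so they carry over unchanged; only the diagonal terms shrink to ρᵢσᵢ².
True-score variance = [0.93 + 0.60] + 0.24 = 1.53 + 0.24 = 1.77.
Reliability = 1.77 / 2.24 = 0.7902.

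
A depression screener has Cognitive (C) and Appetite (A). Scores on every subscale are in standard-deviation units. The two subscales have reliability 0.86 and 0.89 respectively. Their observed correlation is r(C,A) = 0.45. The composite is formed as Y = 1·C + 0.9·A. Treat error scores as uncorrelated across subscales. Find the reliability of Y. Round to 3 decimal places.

Var(Y) = 1 + 0.9² + 2·[0.9·0.45] = 1.81 + 0.81 = 2.62.
Under uncorrelated errors the observed covariances equal the true-score covariances, so only the own-variance terms attenuate.
True-score variance = [0.86 + 0.9²·0.89] + 0.81 = 1.5809 + 0.81 = 2.3909.
Reliability = 2.3909 / 2.62 = 0.913.

0.913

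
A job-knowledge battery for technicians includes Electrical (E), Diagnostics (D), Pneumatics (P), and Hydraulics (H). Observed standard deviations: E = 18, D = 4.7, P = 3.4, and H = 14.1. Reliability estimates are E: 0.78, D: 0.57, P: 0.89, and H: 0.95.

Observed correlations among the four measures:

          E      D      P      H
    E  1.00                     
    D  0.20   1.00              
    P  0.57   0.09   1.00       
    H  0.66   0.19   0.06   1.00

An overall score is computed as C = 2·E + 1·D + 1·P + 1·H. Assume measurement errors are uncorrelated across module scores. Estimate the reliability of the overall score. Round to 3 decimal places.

0.875

Var(C) = 2²·18² + 4.7² + 3.4² + 14.1² + 2·[2·18·4.7·0.20 + 2·18·3.4·0.57 + 2·18·14.1·0.66 + 4.7·3.4·0.09 + 4.7·14.1·0.19 + 3.4·14.1·0.06] = 1528.46 + 911.06 = 2439.52.
With uncorrelated errors the cross-covariances are all true-score covariance, so they carry over unchanged; only the diagonal terms shrink to ρᵢσᵢ².
True-score variance = [2²·18²·0.78 + 4.7²·0.57 + 3.4²·0.89 + 14.1²·0.95] + 911.06 = 1222.63 + 911.06 = 2133.69.
Reliability = 2133.69 / 2439.52 = 0.875.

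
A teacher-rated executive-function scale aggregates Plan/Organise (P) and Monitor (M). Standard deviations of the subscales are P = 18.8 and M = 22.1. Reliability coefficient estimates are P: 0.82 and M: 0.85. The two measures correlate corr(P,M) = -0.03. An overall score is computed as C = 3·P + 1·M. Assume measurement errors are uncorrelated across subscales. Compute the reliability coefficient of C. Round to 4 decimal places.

0.8203

Var(C) = 3²·18.8² + 22.1² + 2·[3·18.8·22.1·(-0.03)] = 3669.37 − 74.7864 = 3594.58.
Because errors are independent across components, Cov(Tᵢ,Tⱼ) = Cov(Xᵢ,Xⱼ); the off-diagonal part of the true-score variance is the same as above.
True-score variance = [3²·18.8²·0.82 + 22.1²·0.85] − 74.7864 = 3023.54 − 74.7864 = 2948.75.
Reliability = 2948.75 / 3594.58 = 0.8203.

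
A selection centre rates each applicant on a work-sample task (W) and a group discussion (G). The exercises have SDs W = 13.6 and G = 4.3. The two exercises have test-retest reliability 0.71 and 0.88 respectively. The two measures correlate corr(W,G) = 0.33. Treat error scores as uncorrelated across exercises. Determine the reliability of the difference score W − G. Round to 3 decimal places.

0.661

Var(W−G) = 13.6² + 4.3² − 2·13.6·4.3·0.33 = 203.45 − 38.5968 = 164.853.
With uncorrelated errors the cross-covariances are all true-score covariance, so they carry over unchanged; only the diagonal terms shrink to ρᵢσᵢ².
True-score variance = [13.6²·0.71 + 4.3²·0.88] − 38.5968 = 147.593 − 38.5968 = 108.996.
Reliability = 108.996 / 164.853 = 0.661.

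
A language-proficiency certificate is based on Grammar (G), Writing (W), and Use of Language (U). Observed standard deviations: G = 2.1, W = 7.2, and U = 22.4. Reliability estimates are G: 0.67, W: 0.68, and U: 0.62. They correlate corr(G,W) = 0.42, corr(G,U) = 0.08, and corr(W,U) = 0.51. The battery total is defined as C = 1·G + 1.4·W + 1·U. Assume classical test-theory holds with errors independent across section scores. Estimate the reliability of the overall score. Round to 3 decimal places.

Var(C) = 2.1² + 1.4²·7.2² + 22.4² + 2·[1.4·2.1·7.2·0.42 + 2.1·22.4·0.08 + 1.4·7.2·22.4·0.51] = 607.776 + 255.615 = 863.392.
With uncorrelated errors the cross-covariances are all true-score covariance, so they carry over unchanged; only the diagonal terms shrink to ρᵢσᵢ².
True-score variance = [2.1²·0.67 + 1.4²·7.2²·0.68 + 22.4²·0.62] + 255.615 = 383.138 + 255.615 = 638.754.
Reliability = 638.754 / 863.392 = 0.740.

0.740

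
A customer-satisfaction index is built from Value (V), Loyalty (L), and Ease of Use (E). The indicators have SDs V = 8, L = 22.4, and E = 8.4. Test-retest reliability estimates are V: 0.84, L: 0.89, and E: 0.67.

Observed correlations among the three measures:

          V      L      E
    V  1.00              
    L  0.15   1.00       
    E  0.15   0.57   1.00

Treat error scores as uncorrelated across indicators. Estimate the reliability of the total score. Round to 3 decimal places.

Var(V+L+E) = 8² + 22.4² + 8.4² + 2·[8·22.4·0.15 + 8·8.4·0.15 + 22.4·8.4·0.57] = 636.32 + 288.422 = 924.742.
Because errors are independent across components, Cov(Tᵢ,Tⱼ) = Cov(Xᵢ,Xⱼ); the off-diagonal part of the true-score variance is the same as above.
True-score variance = [8²·0.84 + 22.4²·0.89 + 8.4²·0.67] + 288.422 = 547.602 + 288.422 = 836.024.
Reliability = 836.024 / 924.742 = 0.904.

0.904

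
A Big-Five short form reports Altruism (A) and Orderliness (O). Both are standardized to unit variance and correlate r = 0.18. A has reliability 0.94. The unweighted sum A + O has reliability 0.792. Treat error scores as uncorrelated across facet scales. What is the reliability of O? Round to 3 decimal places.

Var(A+O) = 2 + 2·0.18 = 2.360.
True-score variance = ρ_A + ρ_O + 2·0.18, so 0.792 = (0.94 + ρ_O + 0.36) / 2.360.
ρ_O = 0.792·2.360 − 0.94 − 0.36 = 0.569.

0.569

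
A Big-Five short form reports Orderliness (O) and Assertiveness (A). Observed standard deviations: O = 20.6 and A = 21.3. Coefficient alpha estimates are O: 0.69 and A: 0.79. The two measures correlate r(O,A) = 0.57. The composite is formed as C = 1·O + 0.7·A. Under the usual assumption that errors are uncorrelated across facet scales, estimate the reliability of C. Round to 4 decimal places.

Var(C) = 20.6² + 0.7²·21.3² + 2·[0.7·20.6·21.3·0.57] = 646.668 + 350.146 = 996.815.
With uncorrelated errors the cross-covariances are all true-score covariance, so they carry over unchanged; only the diagonal terms shrink to ρᵢσᵢ².
True-score variance = [20.6²·0.69 + 0.7²·21.3²·0.79] + 350.146 = 468.432 + 350.146 = 818.578.
Reliability = 818.578 / 996.815 = 0.8212.

0.8212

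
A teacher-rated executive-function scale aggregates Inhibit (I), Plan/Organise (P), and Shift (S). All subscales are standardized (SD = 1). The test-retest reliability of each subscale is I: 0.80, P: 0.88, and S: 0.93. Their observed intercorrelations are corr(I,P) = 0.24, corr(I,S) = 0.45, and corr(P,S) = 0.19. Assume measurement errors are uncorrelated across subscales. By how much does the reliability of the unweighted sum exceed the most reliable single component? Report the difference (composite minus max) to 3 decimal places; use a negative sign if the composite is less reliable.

Var(sum) = 3 + 1.76 = 4.76; true-score variance = 2.61 + 1.76 = 4.37; composite reliability = 0.9181.
Max component reliability = 0.9300.
Difference = 0.9181 − 0.9300 = -0.012.

-0.012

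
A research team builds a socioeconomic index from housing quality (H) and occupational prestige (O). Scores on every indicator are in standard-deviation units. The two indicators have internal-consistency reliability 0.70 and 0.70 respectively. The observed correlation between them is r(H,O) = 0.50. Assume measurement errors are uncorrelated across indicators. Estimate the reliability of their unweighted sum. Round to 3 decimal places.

Var(H+O) = 2 + 2·[0.50] = 2 + 1 = 3.
Because errors are independent across components, Cov(Tᵢ,Tⱼ) = Cov(Xᵢ,Xⱼ); the off-diagonal part of the true-score variance is the same as above.
True-score variance = [0.70 + 0.70] + 1 = 1.4 + 1 = 2.4.
Reliability = 2.4 / 3 = 0.800.

0.800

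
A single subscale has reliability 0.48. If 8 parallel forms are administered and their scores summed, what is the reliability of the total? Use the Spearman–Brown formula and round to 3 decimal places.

ρ_k = kρ / (1 + (k−1)ρ) = 8·0.48 / (1 + 7·0.48) = 3.840 / 4.360 = 0.881.

0.881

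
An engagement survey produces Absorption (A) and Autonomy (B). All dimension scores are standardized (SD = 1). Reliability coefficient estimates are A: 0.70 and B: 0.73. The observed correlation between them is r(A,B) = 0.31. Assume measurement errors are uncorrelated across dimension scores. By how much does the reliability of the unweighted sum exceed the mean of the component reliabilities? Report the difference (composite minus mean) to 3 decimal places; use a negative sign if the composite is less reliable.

Var(sum) = 2 + 0.62 = 2.62; true-score variance = 1.43 + 0.62 = 2.05; composite reliability = 0.7824.
Mean component reliability = 0.7150.
Difference = 0.7824 − 0.7150 = 0.067.

0.067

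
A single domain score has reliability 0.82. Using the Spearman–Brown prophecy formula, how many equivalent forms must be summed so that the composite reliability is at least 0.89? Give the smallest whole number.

k ≥ ρ*(1−ρ₁)/(ρ₁(1−ρ*)) = 0.89·0.18 / (0.82·0.11) = 1.776.
Smallest integer k = 2.

2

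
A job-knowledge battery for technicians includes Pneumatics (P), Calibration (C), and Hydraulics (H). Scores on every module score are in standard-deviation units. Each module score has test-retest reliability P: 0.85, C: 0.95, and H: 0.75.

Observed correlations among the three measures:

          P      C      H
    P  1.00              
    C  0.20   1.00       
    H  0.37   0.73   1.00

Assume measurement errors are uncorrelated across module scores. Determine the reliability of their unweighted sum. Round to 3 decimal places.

0.920

Var(P+C+H) = 3 + 2·[0.20 + 0.37 + 0.73] = 3 + 2.6 = 5.6.
Under uncorrelated errors the observed covariances equal the true-score covariances, so only the own-variance terms attenuate.
True-score variance = [0.85 + 0.95 + 0.75] + 2.6 = 2.55 + 2.6 = 5.15.
Reliability = 5.15 / 5.6 = 0.920.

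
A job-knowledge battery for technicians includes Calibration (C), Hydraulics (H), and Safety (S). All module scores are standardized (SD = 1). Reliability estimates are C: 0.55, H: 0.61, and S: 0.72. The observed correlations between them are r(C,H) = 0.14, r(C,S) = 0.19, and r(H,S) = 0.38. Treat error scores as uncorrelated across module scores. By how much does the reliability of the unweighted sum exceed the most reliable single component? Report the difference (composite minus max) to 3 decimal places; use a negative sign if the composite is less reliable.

0.027

Var(sum) = 3 + 1.42 = 4.42; true-score variance = 1.88 + 1.42 = 3.3; composite reliability = 0.7466.
Max component reliability = 0.7200.
Difference = 0.7466 − 0.7200 = 0.027.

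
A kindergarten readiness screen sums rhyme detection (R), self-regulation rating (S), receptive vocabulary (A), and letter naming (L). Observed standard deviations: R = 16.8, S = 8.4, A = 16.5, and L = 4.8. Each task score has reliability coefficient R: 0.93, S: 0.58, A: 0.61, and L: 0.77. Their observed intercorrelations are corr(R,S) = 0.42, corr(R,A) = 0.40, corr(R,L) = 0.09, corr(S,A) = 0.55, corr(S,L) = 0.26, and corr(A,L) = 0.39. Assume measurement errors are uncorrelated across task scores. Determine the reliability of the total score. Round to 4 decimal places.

0.8701

Var(R+S+A+L) = 16.8² + 8.4² + 16.5² + 4.8² + 2·[16.8·8.4·0.42 + 16.8·16.5·0.40 + 16.8·4.8·0.09 + 8.4·16.5·0.55 + 8.4·4.8·0.26 + 16.5·4.8·0.39] = 648.09 + 590.018 = 1238.11.
With uncorrelated errors the cross-covariances are all true-score covariance, so they carry over unchanged; only the diagonal terms shrink to ρᵢσᵢ².
True-score variance = [16.8²·0.93 + 8.4²·0.58 + 16.5²·0.61 + 4.8²·0.77] + 590.018 = 487.221 + 590.018 = 1077.24.
Reliability = 1077.24 / 1238.11 = 0.8701.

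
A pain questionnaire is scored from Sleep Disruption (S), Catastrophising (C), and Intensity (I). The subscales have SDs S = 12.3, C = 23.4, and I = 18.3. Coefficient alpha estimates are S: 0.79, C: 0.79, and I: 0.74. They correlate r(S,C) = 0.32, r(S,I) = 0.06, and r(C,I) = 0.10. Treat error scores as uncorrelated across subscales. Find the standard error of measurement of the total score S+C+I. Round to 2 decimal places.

Var(total) = 1033.74 + 296.86 = 1330.6.
True-score variance = 799.91 + 296.86 = 1096.77, so reliability = 0.8243.
Error variance = 1330.6 − 1096.77 = 233.83; SEM = √233.83 = 15.29.

15.29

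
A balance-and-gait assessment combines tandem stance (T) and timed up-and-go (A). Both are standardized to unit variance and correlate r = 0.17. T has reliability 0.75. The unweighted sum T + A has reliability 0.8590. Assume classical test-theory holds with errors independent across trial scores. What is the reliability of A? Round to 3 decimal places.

0.920

Var(T+A) = 2 + 2·0.17 = 2.340.
True-score variance = ρ_T + ρ_A + 2·0.17, so 0.8590 = (0.75 + ρ_A + 0.34) / 2.340.
ρ_A = 0.8590·2.340 − 0.75 − 0.34 = 0.920.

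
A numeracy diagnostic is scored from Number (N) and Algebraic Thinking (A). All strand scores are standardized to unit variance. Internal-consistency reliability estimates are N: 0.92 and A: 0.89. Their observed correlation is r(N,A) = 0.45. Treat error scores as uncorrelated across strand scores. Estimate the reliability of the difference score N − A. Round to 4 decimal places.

0.8273

Var(N−A) = 1 + 1 − 2·0.45 = 2 − 0.9 = 1.1.
Under uncorrelated errors the observed covariances equal the true-score covariances, so only the own-variance terms attenuate.
True-score variance = [0.92 + 0.89] − 0.9 = 1.81 − 0.9 = 0.91.
Reliability = 0.91 / 1.1 = 0.8273.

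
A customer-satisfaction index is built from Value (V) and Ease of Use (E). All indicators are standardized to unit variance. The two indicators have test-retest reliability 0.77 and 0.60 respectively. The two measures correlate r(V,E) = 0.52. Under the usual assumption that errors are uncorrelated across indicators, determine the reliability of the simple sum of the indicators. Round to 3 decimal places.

0.793

Var(V+E) = 2 + 2·[0.52] = 2 + 1.04 = 3.04.
Because errors are independent across components, Cov(Tᵢ,Tⱼ) = Cov(Xᵢ,Xⱼ); the off-diagonal part of the true-score variance is the same as above.
True-score variance = [0.77 + 0.60] + 1.04 = 1.37 + 1.04 = 2.41.
Reliability = 2.41 / 3.04 = 0.793.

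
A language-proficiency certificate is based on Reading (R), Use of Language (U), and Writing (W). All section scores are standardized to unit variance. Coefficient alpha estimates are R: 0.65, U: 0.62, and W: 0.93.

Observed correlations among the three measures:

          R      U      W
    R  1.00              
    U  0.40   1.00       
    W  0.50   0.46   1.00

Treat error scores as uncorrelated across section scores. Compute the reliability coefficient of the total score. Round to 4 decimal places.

0.8601

Var(R+U+W) = 3 + 2·[0.40 + 0.50 + 0.46] = 3 + 2.72 = 5.72.
Under uncorrelated errors the observed covariances equal the true-score covariances, so only the own-variance terms attenuate.
True-score variance = [0.65 + 0.62 + 0.93] + 2.72 = 2.2 + 2.72 = 4.92.
Reliability = 4.92 / 5.72 = 0.8601.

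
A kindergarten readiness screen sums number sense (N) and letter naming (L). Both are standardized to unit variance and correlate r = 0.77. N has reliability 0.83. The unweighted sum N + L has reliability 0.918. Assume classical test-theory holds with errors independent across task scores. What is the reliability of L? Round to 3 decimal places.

Var(N+L) = 2 + 2·0.77 = 3.540.
True-score variance = ρ_N + ρ_L + 2·0.77, so 0.918 = (0.83 + ρ_L + 1.54) / 3.540.
ρ_L = 0.918·3.540 − 0.83 − 1.54 = 0.880.

0.880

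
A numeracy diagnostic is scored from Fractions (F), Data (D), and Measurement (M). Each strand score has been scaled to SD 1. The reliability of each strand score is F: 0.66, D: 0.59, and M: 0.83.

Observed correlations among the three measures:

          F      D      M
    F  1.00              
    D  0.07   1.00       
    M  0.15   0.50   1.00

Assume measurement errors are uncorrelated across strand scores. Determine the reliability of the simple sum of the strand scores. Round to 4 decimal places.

Var(F+D+M) = 3 + 2·[0.07 + 0.15 + 0.50] = 3 + 1.44 = 4.44.
Under uncorrelated errors the observed covariances equal the true-score covariances, so only the own-variance terms attenuate.
True-score variance = [0.66 + 0.59 + 0.83] + 1.44 = 2.08 + 1.44 = 3.52.
Reliability = 3.52 / 4.44 = 0.7928.

0.7928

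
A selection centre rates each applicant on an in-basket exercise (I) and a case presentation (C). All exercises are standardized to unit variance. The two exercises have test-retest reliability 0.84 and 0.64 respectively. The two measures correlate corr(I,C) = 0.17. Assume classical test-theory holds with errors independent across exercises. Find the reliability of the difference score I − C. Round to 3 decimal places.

0.687

Var(I−C) = 1 + 1 − 2·0.17 = 2 − 0.34 = 1.66.
With uncorrelated errors the cross-covariances are all true-score covariance, so they carry over unchanged; only the diagonal terms shrink to ρᵢσᵢ².
True-score variance = [0.84 + 0.64] − 0.34 = 1.48 − 0.34 = 1.14.
Reliability = 1.14 / 1.66 = 0.687.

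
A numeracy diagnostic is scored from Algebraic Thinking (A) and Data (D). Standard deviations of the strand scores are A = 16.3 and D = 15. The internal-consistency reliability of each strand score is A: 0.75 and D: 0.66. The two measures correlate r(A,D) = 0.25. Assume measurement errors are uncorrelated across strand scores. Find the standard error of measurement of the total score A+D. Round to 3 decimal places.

Var(total) = 490.69 + 122.25 = 612.94.
True-score variance = 347.767 + 122.25 = 470.017, so reliability = 0.7668.
Error variance = 612.94 − 470.017 = 142.923; SEM = √142.923 = 11.955.

11.955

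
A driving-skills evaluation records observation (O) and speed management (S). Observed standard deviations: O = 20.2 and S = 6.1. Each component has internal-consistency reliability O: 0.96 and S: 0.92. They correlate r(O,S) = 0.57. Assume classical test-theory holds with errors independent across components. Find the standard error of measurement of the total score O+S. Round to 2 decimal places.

Var(total) = 445.25 + 140.471 = 585.721.
True-score variance = 425.952 + 140.471 = 566.422, so reliability = 0.9671.
Error variance = 585.721 − 566.422 = 19.2984; SEM = √19.2984 = 4.39.

4.39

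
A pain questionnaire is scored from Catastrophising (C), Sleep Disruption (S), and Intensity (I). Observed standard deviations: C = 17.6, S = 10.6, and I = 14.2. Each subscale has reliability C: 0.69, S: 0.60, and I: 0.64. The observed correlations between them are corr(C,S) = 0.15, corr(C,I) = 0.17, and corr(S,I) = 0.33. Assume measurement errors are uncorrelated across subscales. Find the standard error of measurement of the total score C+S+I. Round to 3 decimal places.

Var(total) = 623.76 + 240.284 = 864.044.
True-score variance = 410.2 + 240.284 = 650.484, so reliability = 0.7528.
Error variance = 864.044 − 650.484 = 213.56; SEM = √213.56 = 14.614.

14.614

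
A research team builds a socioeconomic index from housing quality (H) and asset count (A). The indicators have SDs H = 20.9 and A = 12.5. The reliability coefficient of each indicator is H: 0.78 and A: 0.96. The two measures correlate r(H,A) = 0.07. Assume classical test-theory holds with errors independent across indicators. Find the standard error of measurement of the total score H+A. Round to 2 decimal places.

10.12

Var(total) = 593.06 + 36.575 = 629.635.
True-score variance = 490.712 + 36.575 = 527.287, so reliability = 0.8374.
Error variance = 629.635 − 527.287 = 102.348; SEM = √102.348 = 10.12.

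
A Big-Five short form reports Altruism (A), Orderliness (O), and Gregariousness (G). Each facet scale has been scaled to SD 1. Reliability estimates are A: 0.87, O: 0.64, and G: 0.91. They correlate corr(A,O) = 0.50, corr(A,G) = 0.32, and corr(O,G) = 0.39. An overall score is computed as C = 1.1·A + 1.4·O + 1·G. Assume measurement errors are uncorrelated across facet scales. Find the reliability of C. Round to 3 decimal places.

0.873

Var(C) = 1.1² + 1.4² + 1 + 2·[1.54·0.50 + 1.1·0.32 + 1.4·0.39] = 4.17 + 3.336 = 7.506.
Under uncorrelated errors the observed covariances equal the true-score covariances, so only the own-variance terms attenuate.
True-score variance = [1.1²·0.87 + 1.4²·0.64 + 0.91] + 3.336 = 3.2171 + 3.336 = 6.5531.
Reliability = 6.5531 / 7.506 = 0.873.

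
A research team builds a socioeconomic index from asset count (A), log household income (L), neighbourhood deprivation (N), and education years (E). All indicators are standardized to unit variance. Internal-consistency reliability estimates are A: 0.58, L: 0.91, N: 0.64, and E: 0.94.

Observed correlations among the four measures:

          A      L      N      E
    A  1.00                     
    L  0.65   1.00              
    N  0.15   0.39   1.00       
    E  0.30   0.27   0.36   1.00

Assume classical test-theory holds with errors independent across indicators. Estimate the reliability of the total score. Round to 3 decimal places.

0.887

Var(A+L+N+E) = 4 + 2·[0.65 + 0.15 + 0.30 + 0.39 + 0.27 + 0.36] = 4 + 4.24 = 8.24.
Because errors are independent across components, Cov(Tᵢ,Tⱼ) = Cov(Xᵢ,Xⱼ); the off-diagonal part of the true-score variance is the same as above.
True-score variance = [0.58 + 0.91 + 0.64 + 0.94] + 4.24 = 3.07 + 4.24 = 7.31.
Reliability = 7.31 / 8.24 = 0.887.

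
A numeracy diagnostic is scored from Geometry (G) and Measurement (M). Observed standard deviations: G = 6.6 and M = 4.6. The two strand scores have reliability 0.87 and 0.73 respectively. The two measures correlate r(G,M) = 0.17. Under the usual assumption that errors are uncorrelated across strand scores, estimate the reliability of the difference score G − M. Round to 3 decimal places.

0.791

Var(G−M) = 6.6² + 4.6² − 2·6.6·4.6·0.17 = 64.72 − 10.3224 = 54.3976.
Under uncorrelated errors the observed covariances equal the true-score covariances, so only the own-variance terms attenuate.
True-score variance = [6.6²·0.87 + 4.6²·0.73] − 10.3224 = 53.344 − 10.3224 = 43.0216.
Reliability = 43.0216 / 54.3976 = 0.791.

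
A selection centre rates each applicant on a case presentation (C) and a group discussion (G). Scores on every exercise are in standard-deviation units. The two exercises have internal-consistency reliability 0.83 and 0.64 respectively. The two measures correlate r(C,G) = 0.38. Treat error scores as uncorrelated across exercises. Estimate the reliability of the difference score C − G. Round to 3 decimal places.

Var(C−G) = 1 + 1 − 2·0.38 = 2 − 0.76 = 1.24.
Under uncorrelated errors the observed covariances equal the true-score covariances, so only the own-variance terms attenuate.
True-score variance = [0.83 + 0.64] − 0.76 = 1.47 − 0.76 = 0.71.
Reliability = 0.71 / 1.24 = 0.573.

0.573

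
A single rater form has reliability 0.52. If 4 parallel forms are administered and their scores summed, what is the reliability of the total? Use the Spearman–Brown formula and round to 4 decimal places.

0.8125

ρ_k = kρ / (1 + (k−1)ρ) = 4·0.52 / (1 + 3·0.52) = 2.080 / 2.560 = 0.8125.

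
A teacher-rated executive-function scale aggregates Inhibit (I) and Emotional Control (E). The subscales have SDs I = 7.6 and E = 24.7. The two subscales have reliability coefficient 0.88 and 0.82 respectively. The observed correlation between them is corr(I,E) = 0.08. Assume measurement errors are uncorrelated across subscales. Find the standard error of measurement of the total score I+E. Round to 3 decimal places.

Var(total) = 667.85 + 30.0352 = 697.885.
True-score variance = 551.103 + 30.0352 = 581.138, so reliability = 0.8327.
Error variance = 697.885 − 581.138 = 116.747; SEM = √116.747 = 10.805.

10.805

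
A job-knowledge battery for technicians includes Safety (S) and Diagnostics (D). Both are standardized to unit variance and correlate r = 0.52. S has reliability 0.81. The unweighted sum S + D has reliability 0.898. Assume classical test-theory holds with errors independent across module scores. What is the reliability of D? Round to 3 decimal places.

0.880

Var(S+D) = 2 + 2·0.52 = 3.040.
True-score variance = ρ_S + ρ_D + 2·0.52, so 0.898 = (0.81 + ρ_D + 1.04) / 3.040.
ρ_D = 0.898·3.040 − 0.81 − 1.04 = 0.880.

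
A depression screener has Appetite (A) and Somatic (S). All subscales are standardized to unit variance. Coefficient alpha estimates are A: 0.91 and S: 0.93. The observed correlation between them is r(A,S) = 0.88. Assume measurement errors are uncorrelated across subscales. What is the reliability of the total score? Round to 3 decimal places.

0.957

Var(A+S) = 2 + 2·[0.88] = 2 + 1.76 = 3.76.
Because errors are independent across components, Cov(Tᵢ,Tⱼ) = Cov(Xᵢ,Xⱼ); the off-diagonal part of the true-score variance is the same as above.
True-score variance = [0.91 + 0.93] + 1.76 = 1.84 + 1.76 = 3.6.
Reliability = 3.6 / 3.76 = 0.957.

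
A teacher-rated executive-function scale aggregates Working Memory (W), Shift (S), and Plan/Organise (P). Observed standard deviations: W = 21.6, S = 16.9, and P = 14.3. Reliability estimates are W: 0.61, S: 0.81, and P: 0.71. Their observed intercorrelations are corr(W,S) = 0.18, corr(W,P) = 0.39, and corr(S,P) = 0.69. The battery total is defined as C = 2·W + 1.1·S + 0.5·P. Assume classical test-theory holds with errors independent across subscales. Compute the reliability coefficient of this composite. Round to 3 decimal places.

Var(C) = 2²·21.6² + 1.1²·16.9² + 0.5²·14.3² + 2·[2.2·21.6·16.9·0.18 + 21.6·14.3·0.39 + 0.55·16.9·14.3·0.69] = 2262.95 + 713.466 = 2976.42.
With uncorrelated errors the cross-covariances are all true-score covariance, so they carry over unchanged; only the diagonal terms shrink to ρᵢσᵢ².
True-score variance = [2²·21.6²·0.61 + 1.1²·16.9²·0.81 + 0.5²·14.3²·0.71] + 713.466 = 1454.63 + 713.466 = 2168.1.
Reliability = 2168.1 / 2976.42 = 0.728.

0.728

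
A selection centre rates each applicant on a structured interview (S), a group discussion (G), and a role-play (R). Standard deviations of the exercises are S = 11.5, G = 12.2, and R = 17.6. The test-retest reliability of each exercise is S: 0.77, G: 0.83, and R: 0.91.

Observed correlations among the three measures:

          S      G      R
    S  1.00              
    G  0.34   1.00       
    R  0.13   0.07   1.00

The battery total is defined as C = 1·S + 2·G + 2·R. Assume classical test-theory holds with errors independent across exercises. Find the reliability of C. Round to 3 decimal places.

Var(C) = 11.5² + 2²·12.2² + 2²·17.6² + 2·[2·11.5·12.2·0.34 + 2·11.5·17.6·0.13 + 4·12.2·17.6·0.07] = 1966.65 + 416.299 = 2382.95.
With uncorrelated errors the cross-covariances are all true-score covariance, so they carry over unchanged; only the diagonal terms shrink to ρᵢσᵢ².
True-score variance = [11.5²·0.77 + 2²·12.2²·0.83 + 2²·17.6²·0.91] + 416.299 = 1723.51 + 416.299 = 2139.81.
Reliability = 2139.81 / 2382.95 = 0.898.

0.898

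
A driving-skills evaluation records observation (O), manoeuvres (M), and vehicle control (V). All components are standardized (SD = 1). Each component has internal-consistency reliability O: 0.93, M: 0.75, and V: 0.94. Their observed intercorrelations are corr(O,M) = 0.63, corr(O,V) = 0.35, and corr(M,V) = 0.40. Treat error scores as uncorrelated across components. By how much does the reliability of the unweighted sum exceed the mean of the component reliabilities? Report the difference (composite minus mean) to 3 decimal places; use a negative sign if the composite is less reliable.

0.061

Var(sum) = 3 + 2.76 = 5.76; true-score variance = 2.62 + 2.76 = 5.38; composite reliability = 0.9340.
Mean component reliability = 0.8733.
Difference = 0.9340 − 0.8733 = 0.061.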